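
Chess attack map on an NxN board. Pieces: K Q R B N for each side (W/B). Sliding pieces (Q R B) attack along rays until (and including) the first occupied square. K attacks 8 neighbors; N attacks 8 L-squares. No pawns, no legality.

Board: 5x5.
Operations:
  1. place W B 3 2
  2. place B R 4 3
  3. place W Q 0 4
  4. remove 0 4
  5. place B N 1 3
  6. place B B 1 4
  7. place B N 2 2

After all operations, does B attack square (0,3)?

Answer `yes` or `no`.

Op 1: place WB@(3,2)
Op 2: place BR@(4,3)
Op 3: place WQ@(0,4)
Op 4: remove (0,4)
Op 5: place BN@(1,3)
Op 6: place BB@(1,4)
Op 7: place BN@(2,2)
Per-piece attacks for B:
  BN@(1,3): attacks (3,4) (2,1) (3,2) (0,1)
  BB@(1,4): attacks (2,3) (3,2) (0,3) [ray(1,-1) blocked at (3,2)]
  BN@(2,2): attacks (3,4) (4,3) (1,4) (0,3) (3,0) (4,1) (1,0) (0,1)
  BR@(4,3): attacks (4,4) (4,2) (4,1) (4,0) (3,3) (2,3) (1,3) [ray(-1,0) blocked at (1,3)]
B attacks (0,3): yes

Answer: yes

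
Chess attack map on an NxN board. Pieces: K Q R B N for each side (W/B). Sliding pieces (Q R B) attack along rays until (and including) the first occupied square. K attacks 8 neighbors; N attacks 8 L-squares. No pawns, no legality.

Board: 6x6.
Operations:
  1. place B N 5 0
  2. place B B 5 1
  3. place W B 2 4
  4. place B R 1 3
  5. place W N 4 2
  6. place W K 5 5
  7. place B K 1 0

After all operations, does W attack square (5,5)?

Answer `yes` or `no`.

Op 1: place BN@(5,0)
Op 2: place BB@(5,1)
Op 3: place WB@(2,4)
Op 4: place BR@(1,3)
Op 5: place WN@(4,2)
Op 6: place WK@(5,5)
Op 7: place BK@(1,0)
Per-piece attacks for W:
  WB@(2,4): attacks (3,5) (3,3) (4,2) (1,5) (1,3) [ray(1,-1) blocked at (4,2); ray(-1,-1) blocked at (1,3)]
  WN@(4,2): attacks (5,4) (3,4) (2,3) (5,0) (3,0) (2,1)
  WK@(5,5): attacks (5,4) (4,5) (4,4)
W attacks (5,5): no

Answer: no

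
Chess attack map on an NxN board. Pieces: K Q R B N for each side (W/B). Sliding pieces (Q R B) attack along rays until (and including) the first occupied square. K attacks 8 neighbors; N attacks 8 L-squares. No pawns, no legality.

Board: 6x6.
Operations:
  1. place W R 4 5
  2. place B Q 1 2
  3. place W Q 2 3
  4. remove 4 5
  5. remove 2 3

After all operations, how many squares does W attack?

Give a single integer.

Answer: 0

Derivation:
Op 1: place WR@(4,5)
Op 2: place BQ@(1,2)
Op 3: place WQ@(2,3)
Op 4: remove (4,5)
Op 5: remove (2,3)
Per-piece attacks for W:
Union (0 distinct): (none)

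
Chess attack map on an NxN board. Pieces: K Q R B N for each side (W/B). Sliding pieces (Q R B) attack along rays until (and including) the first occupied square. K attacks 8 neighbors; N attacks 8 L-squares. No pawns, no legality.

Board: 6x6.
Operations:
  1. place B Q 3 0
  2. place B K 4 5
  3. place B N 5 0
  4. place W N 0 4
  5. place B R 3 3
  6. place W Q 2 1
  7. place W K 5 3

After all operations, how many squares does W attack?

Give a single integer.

Answer: 20

Derivation:
Op 1: place BQ@(3,0)
Op 2: place BK@(4,5)
Op 3: place BN@(5,0)
Op 4: place WN@(0,4)
Op 5: place BR@(3,3)
Op 6: place WQ@(2,1)
Op 7: place WK@(5,3)
Per-piece attacks for W:
  WN@(0,4): attacks (2,5) (1,2) (2,3)
  WQ@(2,1): attacks (2,2) (2,3) (2,4) (2,5) (2,0) (3,1) (4,1) (5,1) (1,1) (0,1) (3,2) (4,3) (5,4) (3,0) (1,2) (0,3) (1,0) [ray(1,-1) blocked at (3,0)]
  WK@(5,3): attacks (5,4) (5,2) (4,3) (4,4) (4,2)
Union (20 distinct): (0,1) (0,3) (1,0) (1,1) (1,2) (2,0) (2,2) (2,3) (2,4) (2,5) (3,0) (3,1) (3,2) (4,1) (4,2) (4,3) (4,4) (5,1) (5,2) (5,4)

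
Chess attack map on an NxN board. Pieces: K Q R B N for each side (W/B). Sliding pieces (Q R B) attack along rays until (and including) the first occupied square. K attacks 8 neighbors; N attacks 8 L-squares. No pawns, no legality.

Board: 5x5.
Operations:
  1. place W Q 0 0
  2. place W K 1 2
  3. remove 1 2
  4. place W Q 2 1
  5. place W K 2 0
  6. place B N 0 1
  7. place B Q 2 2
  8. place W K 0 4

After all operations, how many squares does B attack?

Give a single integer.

Op 1: place WQ@(0,0)
Op 2: place WK@(1,2)
Op 3: remove (1,2)
Op 4: place WQ@(2,1)
Op 5: place WK@(2,0)
Op 6: place BN@(0,1)
Op 7: place BQ@(2,2)
Op 8: place WK@(0,4)
Per-piece attacks for B:
  BN@(0,1): attacks (1,3) (2,2) (2,0)
  BQ@(2,2): attacks (2,3) (2,4) (2,1) (3,2) (4,2) (1,2) (0,2) (3,3) (4,4) (3,1) (4,0) (1,3) (0,4) (1,1) (0,0) [ray(0,-1) blocked at (2,1); ray(-1,1) blocked at (0,4); ray(-1,-1) blocked at (0,0)]
Union (17 distinct): (0,0) (0,2) (0,4) (1,1) (1,2) (1,3) (2,0) (2,1) (2,2) (2,3) (2,4) (3,1) (3,2) (3,3) (4,0) (4,2) (4,4)

Answer: 17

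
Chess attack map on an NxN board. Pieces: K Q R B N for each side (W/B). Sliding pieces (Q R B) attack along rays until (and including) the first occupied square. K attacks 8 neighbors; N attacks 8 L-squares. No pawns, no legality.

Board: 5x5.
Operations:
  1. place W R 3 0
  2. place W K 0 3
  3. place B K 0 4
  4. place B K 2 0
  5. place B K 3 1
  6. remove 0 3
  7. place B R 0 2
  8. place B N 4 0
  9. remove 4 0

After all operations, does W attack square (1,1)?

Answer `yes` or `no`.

Answer: no

Derivation:
Op 1: place WR@(3,0)
Op 2: place WK@(0,3)
Op 3: place BK@(0,4)
Op 4: place BK@(2,0)
Op 5: place BK@(3,1)
Op 6: remove (0,3)
Op 7: place BR@(0,2)
Op 8: place BN@(4,0)
Op 9: remove (4,0)
Per-piece attacks for W:
  WR@(3,0): attacks (3,1) (4,0) (2,0) [ray(0,1) blocked at (3,1); ray(-1,0) blocked at (2,0)]
W attacks (1,1): no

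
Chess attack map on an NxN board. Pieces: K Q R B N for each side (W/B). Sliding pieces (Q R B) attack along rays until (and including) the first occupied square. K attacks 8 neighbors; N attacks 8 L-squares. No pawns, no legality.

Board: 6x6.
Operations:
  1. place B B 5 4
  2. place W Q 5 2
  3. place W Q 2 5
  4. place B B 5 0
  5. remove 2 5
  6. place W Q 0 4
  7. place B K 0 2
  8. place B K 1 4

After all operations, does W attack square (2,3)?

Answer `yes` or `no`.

Answer: no

Derivation:
Op 1: place BB@(5,4)
Op 2: place WQ@(5,2)
Op 3: place WQ@(2,5)
Op 4: place BB@(5,0)
Op 5: remove (2,5)
Op 6: place WQ@(0,4)
Op 7: place BK@(0,2)
Op 8: place BK@(1,4)
Per-piece attacks for W:
  WQ@(0,4): attacks (0,5) (0,3) (0,2) (1,4) (1,5) (1,3) (2,2) (3,1) (4,0) [ray(0,-1) blocked at (0,2); ray(1,0) blocked at (1,4)]
  WQ@(5,2): attacks (5,3) (5,4) (5,1) (5,0) (4,2) (3,2) (2,2) (1,2) (0,2) (4,3) (3,4) (2,5) (4,1) (3,0) [ray(0,1) blocked at (5,4); ray(0,-1) blocked at (5,0); ray(-1,0) blocked at (0,2)]
W attacks (2,3): no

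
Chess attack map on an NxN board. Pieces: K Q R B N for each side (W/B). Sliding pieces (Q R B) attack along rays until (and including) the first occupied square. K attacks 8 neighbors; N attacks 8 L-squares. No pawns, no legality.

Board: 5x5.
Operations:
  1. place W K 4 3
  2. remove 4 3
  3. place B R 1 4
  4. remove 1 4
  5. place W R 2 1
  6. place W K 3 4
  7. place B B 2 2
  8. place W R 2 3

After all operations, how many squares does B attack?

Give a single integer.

Answer: 8

Derivation:
Op 1: place WK@(4,3)
Op 2: remove (4,3)
Op 3: place BR@(1,4)
Op 4: remove (1,4)
Op 5: place WR@(2,1)
Op 6: place WK@(3,4)
Op 7: place BB@(2,2)
Op 8: place WR@(2,3)
Per-piece attacks for B:
  BB@(2,2): attacks (3,3) (4,4) (3,1) (4,0) (1,3) (0,4) (1,1) (0,0)
Union (8 distinct): (0,0) (0,4) (1,1) (1,3) (3,1) (3,3) (4,0) (4,4)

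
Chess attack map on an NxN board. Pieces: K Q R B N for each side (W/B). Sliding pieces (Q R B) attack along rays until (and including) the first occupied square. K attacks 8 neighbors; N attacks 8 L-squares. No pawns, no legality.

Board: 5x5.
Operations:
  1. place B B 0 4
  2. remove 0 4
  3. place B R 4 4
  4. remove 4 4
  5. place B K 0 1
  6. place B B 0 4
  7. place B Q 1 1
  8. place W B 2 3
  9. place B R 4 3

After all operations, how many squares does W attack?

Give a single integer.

Answer: 6

Derivation:
Op 1: place BB@(0,4)
Op 2: remove (0,4)
Op 3: place BR@(4,4)
Op 4: remove (4,4)
Op 5: place BK@(0,1)
Op 6: place BB@(0,4)
Op 7: place BQ@(1,1)
Op 8: place WB@(2,3)
Op 9: place BR@(4,3)
Per-piece attacks for W:
  WB@(2,3): attacks (3,4) (3,2) (4,1) (1,4) (1,2) (0,1) [ray(-1,-1) blocked at (0,1)]
Union (6 distinct): (0,1) (1,2) (1,4) (3,2) (3,4) (4,1)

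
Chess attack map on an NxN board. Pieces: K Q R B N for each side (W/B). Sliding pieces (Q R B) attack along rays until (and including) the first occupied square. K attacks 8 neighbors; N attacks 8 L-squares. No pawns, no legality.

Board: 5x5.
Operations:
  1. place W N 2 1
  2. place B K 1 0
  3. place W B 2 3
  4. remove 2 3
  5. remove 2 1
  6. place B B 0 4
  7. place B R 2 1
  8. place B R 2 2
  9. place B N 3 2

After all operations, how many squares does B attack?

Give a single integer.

Op 1: place WN@(2,1)
Op 2: place BK@(1,0)
Op 3: place WB@(2,3)
Op 4: remove (2,3)
Op 5: remove (2,1)
Op 6: place BB@(0,4)
Op 7: place BR@(2,1)
Op 8: place BR@(2,2)
Op 9: place BN@(3,2)
Per-piece attacks for B:
  BB@(0,4): attacks (1,3) (2,2) [ray(1,-1) blocked at (2,2)]
  BK@(1,0): attacks (1,1) (2,0) (0,0) (2,1) (0,1)
  BR@(2,1): attacks (2,2) (2,0) (3,1) (4,1) (1,1) (0,1) [ray(0,1) blocked at (2,2)]
  BR@(2,2): attacks (2,3) (2,4) (2,1) (3,2) (1,2) (0,2) [ray(0,-1) blocked at (2,1); ray(1,0) blocked at (3,2)]
  BN@(3,2): attacks (4,4) (2,4) (1,3) (4,0) (2,0) (1,1)
Union (16 distinct): (0,0) (0,1) (0,2) (1,1) (1,2) (1,3) (2,0) (2,1) (2,2) (2,3) (2,4) (3,1) (3,2) (4,0) (4,1) (4,4)

Answer: 16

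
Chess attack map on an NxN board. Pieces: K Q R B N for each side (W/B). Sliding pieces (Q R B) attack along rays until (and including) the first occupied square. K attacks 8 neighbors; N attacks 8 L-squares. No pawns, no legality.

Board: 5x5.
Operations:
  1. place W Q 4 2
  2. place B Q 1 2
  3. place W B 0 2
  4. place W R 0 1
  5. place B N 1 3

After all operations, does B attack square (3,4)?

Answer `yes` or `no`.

Answer: yes

Derivation:
Op 1: place WQ@(4,2)
Op 2: place BQ@(1,2)
Op 3: place WB@(0,2)
Op 4: place WR@(0,1)
Op 5: place BN@(1,3)
Per-piece attacks for B:
  BQ@(1,2): attacks (1,3) (1,1) (1,0) (2,2) (3,2) (4,2) (0,2) (2,3) (3,4) (2,1) (3,0) (0,3) (0,1) [ray(0,1) blocked at (1,3); ray(1,0) blocked at (4,2); ray(-1,0) blocked at (0,2); ray(-1,-1) blocked at (0,1)]
  BN@(1,3): attacks (3,4) (2,1) (3,2) (0,1)
B attacks (3,4): yes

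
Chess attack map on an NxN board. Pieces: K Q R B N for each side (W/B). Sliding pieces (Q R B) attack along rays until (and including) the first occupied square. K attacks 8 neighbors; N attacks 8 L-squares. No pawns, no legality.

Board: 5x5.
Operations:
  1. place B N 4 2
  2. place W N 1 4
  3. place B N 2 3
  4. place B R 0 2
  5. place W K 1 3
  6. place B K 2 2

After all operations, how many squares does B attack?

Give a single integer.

Op 1: place BN@(4,2)
Op 2: place WN@(1,4)
Op 3: place BN@(2,3)
Op 4: place BR@(0,2)
Op 5: place WK@(1,3)
Op 6: place BK@(2,2)
Per-piece attacks for B:
  BR@(0,2): attacks (0,3) (0,4) (0,1) (0,0) (1,2) (2,2) [ray(1,0) blocked at (2,2)]
  BK@(2,2): attacks (2,3) (2,1) (3,2) (1,2) (3,3) (3,1) (1,3) (1,1)
  BN@(2,3): attacks (4,4) (0,4) (3,1) (4,2) (1,1) (0,2)
  BN@(4,2): attacks (3,4) (2,3) (3,0) (2,1)
Union (18 distinct): (0,0) (0,1) (0,2) (0,3) (0,4) (1,1) (1,2) (1,3) (2,1) (2,2) (2,3) (3,0) (3,1) (3,2) (3,3) (3,4) (4,2) (4,4)

Answer: 18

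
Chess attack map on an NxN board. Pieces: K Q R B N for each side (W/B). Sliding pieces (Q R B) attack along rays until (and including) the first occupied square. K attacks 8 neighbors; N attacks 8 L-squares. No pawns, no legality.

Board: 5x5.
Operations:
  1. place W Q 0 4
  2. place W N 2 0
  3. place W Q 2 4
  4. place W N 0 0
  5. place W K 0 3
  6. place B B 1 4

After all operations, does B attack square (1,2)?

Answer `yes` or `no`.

Op 1: place WQ@(0,4)
Op 2: place WN@(2,0)
Op 3: place WQ@(2,4)
Op 4: place WN@(0,0)
Op 5: place WK@(0,3)
Op 6: place BB@(1,4)
Per-piece attacks for B:
  BB@(1,4): attacks (2,3) (3,2) (4,1) (0,3) [ray(-1,-1) blocked at (0,3)]
B attacks (1,2): no

Answer: no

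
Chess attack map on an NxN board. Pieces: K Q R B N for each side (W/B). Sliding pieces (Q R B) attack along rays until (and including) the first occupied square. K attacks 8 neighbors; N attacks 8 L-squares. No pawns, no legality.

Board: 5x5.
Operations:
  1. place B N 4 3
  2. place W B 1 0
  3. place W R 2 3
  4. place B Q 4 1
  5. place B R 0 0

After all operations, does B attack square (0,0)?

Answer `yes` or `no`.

Op 1: place BN@(4,3)
Op 2: place WB@(1,0)
Op 3: place WR@(2,3)
Op 4: place BQ@(4,1)
Op 5: place BR@(0,0)
Per-piece attacks for B:
  BR@(0,0): attacks (0,1) (0,2) (0,3) (0,4) (1,0) [ray(1,0) blocked at (1,0)]
  BQ@(4,1): attacks (4,2) (4,3) (4,0) (3,1) (2,1) (1,1) (0,1) (3,2) (2,3) (3,0) [ray(0,1) blocked at (4,3); ray(-1,1) blocked at (2,3)]
  BN@(4,3): attacks (2,4) (3,1) (2,2)
B attacks (0,0): no

Answer: no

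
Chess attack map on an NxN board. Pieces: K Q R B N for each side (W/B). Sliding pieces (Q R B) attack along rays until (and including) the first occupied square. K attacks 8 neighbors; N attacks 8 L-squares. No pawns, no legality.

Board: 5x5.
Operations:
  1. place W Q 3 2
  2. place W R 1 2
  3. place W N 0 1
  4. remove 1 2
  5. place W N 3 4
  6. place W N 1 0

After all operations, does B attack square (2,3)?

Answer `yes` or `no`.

Op 1: place WQ@(3,2)
Op 2: place WR@(1,2)
Op 3: place WN@(0,1)
Op 4: remove (1,2)
Op 5: place WN@(3,4)
Op 6: place WN@(1,0)
Per-piece attacks for B:
B attacks (2,3): no

Answer: no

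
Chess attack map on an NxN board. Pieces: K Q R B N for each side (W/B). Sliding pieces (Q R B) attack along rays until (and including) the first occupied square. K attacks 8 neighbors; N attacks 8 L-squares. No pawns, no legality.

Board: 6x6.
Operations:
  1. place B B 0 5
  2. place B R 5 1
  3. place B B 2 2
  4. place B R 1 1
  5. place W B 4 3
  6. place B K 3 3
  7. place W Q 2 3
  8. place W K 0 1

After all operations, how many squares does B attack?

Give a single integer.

Op 1: place BB@(0,5)
Op 2: place BR@(5,1)
Op 3: place BB@(2,2)
Op 4: place BR@(1,1)
Op 5: place WB@(4,3)
Op 6: place BK@(3,3)
Op 7: place WQ@(2,3)
Op 8: place WK@(0,1)
Per-piece attacks for B:
  BB@(0,5): attacks (1,4) (2,3) [ray(1,-1) blocked at (2,3)]
  BR@(1,1): attacks (1,2) (1,3) (1,4) (1,5) (1,0) (2,1) (3,1) (4,1) (5,1) (0,1) [ray(1,0) blocked at (5,1); ray(-1,0) blocked at (0,1)]
  BB@(2,2): attacks (3,3) (3,1) (4,0) (1,3) (0,4) (1,1) [ray(1,1) blocked at (3,3); ray(-1,-1) blocked at (1,1)]
  BK@(3,3): attacks (3,4) (3,2) (4,3) (2,3) (4,4) (4,2) (2,4) (2,2)
  BR@(5,1): attacks (5,2) (5,3) (5,4) (5,5) (5,0) (4,1) (3,1) (2,1) (1,1) [ray(-1,0) blocked at (1,1)]
Union (27 distinct): (0,1) (0,4) (1,0) (1,1) (1,2) (1,3) (1,4) (1,5) (2,1) (2,2) (2,3) (2,4) (3,1) (3,2) (3,3) (3,4) (4,0) (4,1) (4,2) (4,3) (4,4) (5,0) (5,1) (5,2) (5,3) (5,4) (5,5)

Answer: 27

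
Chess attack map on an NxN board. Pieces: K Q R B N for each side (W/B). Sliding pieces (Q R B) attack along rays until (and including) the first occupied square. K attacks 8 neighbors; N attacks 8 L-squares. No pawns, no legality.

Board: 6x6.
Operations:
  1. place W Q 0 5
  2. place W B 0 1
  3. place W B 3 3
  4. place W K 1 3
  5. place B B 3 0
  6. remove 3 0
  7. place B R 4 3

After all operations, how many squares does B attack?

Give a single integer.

Answer: 7

Derivation:
Op 1: place WQ@(0,5)
Op 2: place WB@(0,1)
Op 3: place WB@(3,3)
Op 4: place WK@(1,3)
Op 5: place BB@(3,0)
Op 6: remove (3,0)
Op 7: place BR@(4,3)
Per-piece attacks for B:
  BR@(4,3): attacks (4,4) (4,5) (4,2) (4,1) (4,0) (5,3) (3,3) [ray(-1,0) blocked at (3,3)]
Union (7 distinct): (3,3) (4,0) (4,1) (4,2) (4,4) (4,5) (5,3)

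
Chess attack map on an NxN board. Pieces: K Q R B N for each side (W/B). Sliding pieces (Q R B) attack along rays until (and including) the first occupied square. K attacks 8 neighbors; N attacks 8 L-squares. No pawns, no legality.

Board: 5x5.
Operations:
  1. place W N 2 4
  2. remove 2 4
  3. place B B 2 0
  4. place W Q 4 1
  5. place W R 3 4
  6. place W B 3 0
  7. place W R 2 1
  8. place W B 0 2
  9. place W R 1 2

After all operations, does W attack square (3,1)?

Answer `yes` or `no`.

Answer: yes

Derivation:
Op 1: place WN@(2,4)
Op 2: remove (2,4)
Op 3: place BB@(2,0)
Op 4: place WQ@(4,1)
Op 5: place WR@(3,4)
Op 6: place WB@(3,0)
Op 7: place WR@(2,1)
Op 8: place WB@(0,2)
Op 9: place WR@(1,2)
Per-piece attacks for W:
  WB@(0,2): attacks (1,3) (2,4) (1,1) (2,0) [ray(1,-1) blocked at (2,0)]
  WR@(1,2): attacks (1,3) (1,4) (1,1) (1,0) (2,2) (3,2) (4,2) (0,2) [ray(-1,0) blocked at (0,2)]
  WR@(2,1): attacks (2,2) (2,3) (2,4) (2,0) (3,1) (4,1) (1,1) (0,1) [ray(0,-1) blocked at (2,0); ray(1,0) blocked at (4,1)]
  WB@(3,0): attacks (4,1) (2,1) [ray(1,1) blocked at (4,1); ray(-1,1) blocked at (2,1)]
  WR@(3,4): attacks (3,3) (3,2) (3,1) (3,0) (4,4) (2,4) (1,4) (0,4) [ray(0,-1) blocked at (3,0)]
  WQ@(4,1): attacks (4,2) (4,3) (4,4) (4,0) (3,1) (2,1) (3,2) (2,3) (1,4) (3,0) [ray(-1,0) blocked at (2,1); ray(-1,-1) blocked at (3,0)]
W attacks (3,1): yes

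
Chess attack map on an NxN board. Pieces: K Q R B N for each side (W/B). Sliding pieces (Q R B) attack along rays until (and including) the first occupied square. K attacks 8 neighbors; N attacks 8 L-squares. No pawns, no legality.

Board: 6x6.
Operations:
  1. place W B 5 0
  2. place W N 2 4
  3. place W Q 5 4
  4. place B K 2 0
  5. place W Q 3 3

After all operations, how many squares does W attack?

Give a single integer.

Answer: 27

Derivation:
Op 1: place WB@(5,0)
Op 2: place WN@(2,4)
Op 3: place WQ@(5,4)
Op 4: place BK@(2,0)
Op 5: place WQ@(3,3)
Per-piece attacks for W:
  WN@(2,4): attacks (4,5) (0,5) (3,2) (4,3) (1,2) (0,3)
  WQ@(3,3): attacks (3,4) (3,5) (3,2) (3,1) (3,0) (4,3) (5,3) (2,3) (1,3) (0,3) (4,4) (5,5) (4,2) (5,1) (2,4) (2,2) (1,1) (0,0) [ray(-1,1) blocked at (2,4)]
  WB@(5,0): attacks (4,1) (3,2) (2,3) (1,4) (0,5)
  WQ@(5,4): attacks (5,5) (5,3) (5,2) (5,1) (5,0) (4,4) (3,4) (2,4) (4,5) (4,3) (3,2) (2,1) (1,0) [ray(0,-1) blocked at (5,0); ray(-1,0) blocked at (2,4)]
Union (27 distinct): (0,0) (0,3) (0,5) (1,0) (1,1) (1,2) (1,3) (1,4) (2,1) (2,2) (2,3) (2,4) (3,0) (3,1) (3,2) (3,4) (3,5) (4,1) (4,2) (4,3) (4,4) (4,5) (5,0) (5,1) (5,2) (5,3) (5,5)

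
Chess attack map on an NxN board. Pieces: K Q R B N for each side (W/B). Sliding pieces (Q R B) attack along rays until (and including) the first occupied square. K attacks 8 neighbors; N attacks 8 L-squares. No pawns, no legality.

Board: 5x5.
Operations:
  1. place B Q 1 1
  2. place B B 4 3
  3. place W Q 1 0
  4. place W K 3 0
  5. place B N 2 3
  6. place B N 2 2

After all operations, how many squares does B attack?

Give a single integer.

Answer: 21

Derivation:
Op 1: place BQ@(1,1)
Op 2: place BB@(4,3)
Op 3: place WQ@(1,0)
Op 4: place WK@(3,0)
Op 5: place BN@(2,3)
Op 6: place BN@(2,2)
Per-piece attacks for B:
  BQ@(1,1): attacks (1,2) (1,3) (1,4) (1,0) (2,1) (3,1) (4,1) (0,1) (2,2) (2,0) (0,2) (0,0) [ray(0,-1) blocked at (1,0); ray(1,1) blocked at (2,2)]
  BN@(2,2): attacks (3,4) (4,3) (1,4) (0,3) (3,0) (4,1) (1,0) (0,1)
  BN@(2,3): attacks (4,4) (0,4) (3,1) (4,2) (1,1) (0,2)
  BB@(4,3): attacks (3,4) (3,2) (2,1) (1,0) [ray(-1,-1) blocked at (1,0)]
Union (21 distinct): (0,0) (0,1) (0,2) (0,3) (0,4) (1,0) (1,1) (1,2) (1,3) (1,4) (2,0) (2,1) (2,2) (3,0) (3,1) (3,2) (3,4) (4,1) (4,2) (4,3) (4,4)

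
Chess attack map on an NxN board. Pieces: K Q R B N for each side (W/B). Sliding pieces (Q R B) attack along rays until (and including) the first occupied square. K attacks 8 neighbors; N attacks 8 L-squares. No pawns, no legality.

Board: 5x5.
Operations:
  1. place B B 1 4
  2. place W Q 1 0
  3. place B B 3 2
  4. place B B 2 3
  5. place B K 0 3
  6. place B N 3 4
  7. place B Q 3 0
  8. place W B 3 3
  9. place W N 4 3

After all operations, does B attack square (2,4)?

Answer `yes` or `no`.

Op 1: place BB@(1,4)
Op 2: place WQ@(1,0)
Op 3: place BB@(3,2)
Op 4: place BB@(2,3)
Op 5: place BK@(0,3)
Op 6: place BN@(3,4)
Op 7: place BQ@(3,0)
Op 8: place WB@(3,3)
Op 9: place WN@(4,3)
Per-piece attacks for B:
  BK@(0,3): attacks (0,4) (0,2) (1,3) (1,4) (1,2)
  BB@(1,4): attacks (2,3) (0,3) [ray(1,-1) blocked at (2,3); ray(-1,-1) blocked at (0,3)]
  BB@(2,3): attacks (3,4) (3,2) (1,4) (1,2) (0,1) [ray(1,1) blocked at (3,4); ray(1,-1) blocked at (3,2); ray(-1,1) blocked at (1,4)]
  BQ@(3,0): attacks (3,1) (3,2) (4,0) (2,0) (1,0) (4,1) (2,1) (1,2) (0,3) [ray(0,1) blocked at (3,2); ray(-1,0) blocked at (1,0); ray(-1,1) blocked at (0,3)]
  BB@(3,2): attacks (4,3) (4,1) (2,3) (2,1) (1,0) [ray(1,1) blocked at (4,3); ray(-1,1) blocked at (2,3); ray(-1,-1) blocked at (1,0)]
  BN@(3,4): attacks (4,2) (2,2) (1,3)
B attacks (2,4): no

Answer: no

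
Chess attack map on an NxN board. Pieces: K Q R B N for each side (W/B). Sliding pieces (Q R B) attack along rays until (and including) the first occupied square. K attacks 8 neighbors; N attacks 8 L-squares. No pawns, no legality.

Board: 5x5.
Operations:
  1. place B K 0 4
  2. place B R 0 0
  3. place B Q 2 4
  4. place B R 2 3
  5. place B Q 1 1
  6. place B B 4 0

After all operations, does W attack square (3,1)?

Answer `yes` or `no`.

Answer: no

Derivation:
Op 1: place BK@(0,4)
Op 2: place BR@(0,0)
Op 3: place BQ@(2,4)
Op 4: place BR@(2,3)
Op 5: place BQ@(1,1)
Op 6: place BB@(4,0)
Per-piece attacks for W:
W attacks (3,1): no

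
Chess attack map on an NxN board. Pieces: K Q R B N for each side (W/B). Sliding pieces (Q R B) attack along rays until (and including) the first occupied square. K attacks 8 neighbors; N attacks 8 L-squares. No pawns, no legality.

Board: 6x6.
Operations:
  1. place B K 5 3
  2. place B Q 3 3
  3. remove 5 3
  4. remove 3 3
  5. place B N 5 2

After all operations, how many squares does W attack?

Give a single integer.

Answer: 0

Derivation:
Op 1: place BK@(5,3)
Op 2: place BQ@(3,3)
Op 3: remove (5,3)
Op 4: remove (3,3)
Op 5: place BN@(5,2)
Per-piece attacks for W:
Union (0 distinct): (none)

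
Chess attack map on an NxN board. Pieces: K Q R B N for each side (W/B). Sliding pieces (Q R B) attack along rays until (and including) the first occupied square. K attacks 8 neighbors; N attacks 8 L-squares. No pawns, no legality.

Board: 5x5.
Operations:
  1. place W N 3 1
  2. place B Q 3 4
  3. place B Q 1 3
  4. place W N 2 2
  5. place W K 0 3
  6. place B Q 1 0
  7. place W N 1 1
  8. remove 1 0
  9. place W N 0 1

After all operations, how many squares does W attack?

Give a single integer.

Op 1: place WN@(3,1)
Op 2: place BQ@(3,4)
Op 3: place BQ@(1,3)
Op 4: place WN@(2,2)
Op 5: place WK@(0,3)
Op 6: place BQ@(1,0)
Op 7: place WN@(1,1)
Op 8: remove (1,0)
Op 9: place WN@(0,1)
Per-piece attacks for W:
  WN@(0,1): attacks (1,3) (2,2) (2,0)
  WK@(0,3): attacks (0,4) (0,2) (1,3) (1,4) (1,2)
  WN@(1,1): attacks (2,3) (3,2) (0,3) (3,0)
  WN@(2,2): attacks (3,4) (4,3) (1,4) (0,3) (3,0) (4,1) (1,0) (0,1)
  WN@(3,1): attacks (4,3) (2,3) (1,2) (1,0)
Union (16 distinct): (0,1) (0,2) (0,3) (0,4) (1,0) (1,2) (1,3) (1,4) (2,0) (2,2) (2,3) (3,0) (3,2) (3,4) (4,1) (4,3)

Answer: 16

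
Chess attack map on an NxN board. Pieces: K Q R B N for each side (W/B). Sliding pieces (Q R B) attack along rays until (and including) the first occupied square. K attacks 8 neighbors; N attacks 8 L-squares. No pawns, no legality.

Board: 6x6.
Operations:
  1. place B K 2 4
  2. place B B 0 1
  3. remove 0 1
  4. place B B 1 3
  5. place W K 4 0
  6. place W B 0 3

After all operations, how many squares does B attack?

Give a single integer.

Op 1: place BK@(2,4)
Op 2: place BB@(0,1)
Op 3: remove (0,1)
Op 4: place BB@(1,3)
Op 5: place WK@(4,0)
Op 6: place WB@(0,3)
Per-piece attacks for B:
  BB@(1,3): attacks (2,4) (2,2) (3,1) (4,0) (0,4) (0,2) [ray(1,1) blocked at (2,4); ray(1,-1) blocked at (4,0)]
  BK@(2,4): attacks (2,5) (2,3) (3,4) (1,4) (3,5) (3,3) (1,5) (1,3)
Union (14 distinct): (0,2) (0,4) (1,3) (1,4) (1,5) (2,2) (2,3) (2,4) (2,5) (3,1) (3,3) (3,4) (3,5) (4,0)

Answer: 14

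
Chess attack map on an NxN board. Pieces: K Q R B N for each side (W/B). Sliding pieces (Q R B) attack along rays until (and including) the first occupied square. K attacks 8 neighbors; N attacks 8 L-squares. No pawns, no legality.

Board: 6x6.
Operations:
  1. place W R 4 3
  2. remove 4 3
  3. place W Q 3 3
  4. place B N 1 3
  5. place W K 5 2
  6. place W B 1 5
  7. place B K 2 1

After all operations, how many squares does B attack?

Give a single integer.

Op 1: place WR@(4,3)
Op 2: remove (4,3)
Op 3: place WQ@(3,3)
Op 4: place BN@(1,3)
Op 5: place WK@(5,2)
Op 6: place WB@(1,5)
Op 7: place BK@(2,1)
Per-piece attacks for B:
  BN@(1,3): attacks (2,5) (3,4) (0,5) (2,1) (3,2) (0,1)
  BK@(2,1): attacks (2,2) (2,0) (3,1) (1,1) (3,2) (3,0) (1,2) (1,0)
Union (13 distinct): (0,1) (0,5) (1,0) (1,1) (1,2) (2,0) (2,1) (2,2) (2,5) (3,0) (3,1) (3,2) (3,4)

Answer: 13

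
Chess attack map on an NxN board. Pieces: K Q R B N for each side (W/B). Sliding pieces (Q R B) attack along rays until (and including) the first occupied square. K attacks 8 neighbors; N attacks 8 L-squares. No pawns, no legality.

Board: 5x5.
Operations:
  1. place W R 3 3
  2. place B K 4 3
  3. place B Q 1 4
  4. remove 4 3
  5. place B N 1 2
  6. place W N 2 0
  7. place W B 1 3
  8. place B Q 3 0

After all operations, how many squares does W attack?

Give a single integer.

Op 1: place WR@(3,3)
Op 2: place BK@(4,3)
Op 3: place BQ@(1,4)
Op 4: remove (4,3)
Op 5: place BN@(1,2)
Op 6: place WN@(2,0)
Op 7: place WB@(1,3)
Op 8: place BQ@(3,0)
Per-piece attacks for W:
  WB@(1,3): attacks (2,4) (2,2) (3,1) (4,0) (0,4) (0,2)
  WN@(2,0): attacks (3,2) (4,1) (1,2) (0,1)
  WR@(3,3): attacks (3,4) (3,2) (3,1) (3,0) (4,3) (2,3) (1,3) [ray(0,-1) blocked at (3,0); ray(-1,0) blocked at (1,3)]
Union (15 distinct): (0,1) (0,2) (0,4) (1,2) (1,3) (2,2) (2,3) (2,4) (3,0) (3,1) (3,2) (3,4) (4,0) (4,1) (4,3)

Answer: 15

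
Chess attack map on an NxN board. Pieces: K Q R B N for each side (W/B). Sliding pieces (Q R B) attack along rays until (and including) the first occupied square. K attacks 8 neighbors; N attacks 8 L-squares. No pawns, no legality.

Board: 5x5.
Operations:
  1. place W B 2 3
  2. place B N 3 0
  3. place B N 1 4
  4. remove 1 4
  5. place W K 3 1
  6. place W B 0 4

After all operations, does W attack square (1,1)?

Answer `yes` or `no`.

Op 1: place WB@(2,3)
Op 2: place BN@(3,0)
Op 3: place BN@(1,4)
Op 4: remove (1,4)
Op 5: place WK@(3,1)
Op 6: place WB@(0,4)
Per-piece attacks for W:
  WB@(0,4): attacks (1,3) (2,2) (3,1) [ray(1,-1) blocked at (3,1)]
  WB@(2,3): attacks (3,4) (3,2) (4,1) (1,4) (1,2) (0,1)
  WK@(3,1): attacks (3,2) (3,0) (4,1) (2,1) (4,2) (4,0) (2,2) (2,0)
W attacks (1,1): no

Answer: no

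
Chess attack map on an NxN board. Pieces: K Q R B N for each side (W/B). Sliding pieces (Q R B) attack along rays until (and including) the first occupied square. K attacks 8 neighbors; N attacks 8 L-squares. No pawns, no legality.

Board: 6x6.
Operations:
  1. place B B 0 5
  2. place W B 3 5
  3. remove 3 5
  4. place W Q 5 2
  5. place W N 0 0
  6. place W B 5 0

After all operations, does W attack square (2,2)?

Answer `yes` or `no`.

Op 1: place BB@(0,5)
Op 2: place WB@(3,5)
Op 3: remove (3,5)
Op 4: place WQ@(5,2)
Op 5: place WN@(0,0)
Op 6: place WB@(5,0)
Per-piece attacks for W:
  WN@(0,0): attacks (1,2) (2,1)
  WB@(5,0): attacks (4,1) (3,2) (2,3) (1,4) (0,5) [ray(-1,1) blocked at (0,5)]
  WQ@(5,2): attacks (5,3) (5,4) (5,5) (5,1) (5,0) (4,2) (3,2) (2,2) (1,2) (0,2) (4,3) (3,4) (2,5) (4,1) (3,0) [ray(0,-1) blocked at (5,0)]
W attacks (2,2): yes

Answer: yes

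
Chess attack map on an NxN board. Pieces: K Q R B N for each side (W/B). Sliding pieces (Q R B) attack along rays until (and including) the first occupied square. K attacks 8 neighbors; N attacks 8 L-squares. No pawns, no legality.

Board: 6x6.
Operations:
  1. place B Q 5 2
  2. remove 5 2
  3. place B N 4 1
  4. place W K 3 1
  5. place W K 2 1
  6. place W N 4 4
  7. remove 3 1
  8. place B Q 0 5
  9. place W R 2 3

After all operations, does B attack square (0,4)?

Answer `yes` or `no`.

Op 1: place BQ@(5,2)
Op 2: remove (5,2)
Op 3: place BN@(4,1)
Op 4: place WK@(3,1)
Op 5: place WK@(2,1)
Op 6: place WN@(4,4)
Op 7: remove (3,1)
Op 8: place BQ@(0,5)
Op 9: place WR@(2,3)
Per-piece attacks for B:
  BQ@(0,5): attacks (0,4) (0,3) (0,2) (0,1) (0,0) (1,5) (2,5) (3,5) (4,5) (5,5) (1,4) (2,3) [ray(1,-1) blocked at (2,3)]
  BN@(4,1): attacks (5,3) (3,3) (2,2) (2,0)
B attacks (0,4): yes

Answer: yes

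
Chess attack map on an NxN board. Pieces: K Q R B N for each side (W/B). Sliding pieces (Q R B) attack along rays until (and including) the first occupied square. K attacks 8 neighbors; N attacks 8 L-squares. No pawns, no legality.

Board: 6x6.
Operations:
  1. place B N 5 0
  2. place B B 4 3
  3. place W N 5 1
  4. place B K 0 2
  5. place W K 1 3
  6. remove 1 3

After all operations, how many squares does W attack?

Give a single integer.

Op 1: place BN@(5,0)
Op 2: place BB@(4,3)
Op 3: place WN@(5,1)
Op 4: place BK@(0,2)
Op 5: place WK@(1,3)
Op 6: remove (1,3)
Per-piece attacks for W:
  WN@(5,1): attacks (4,3) (3,2) (3,0)
Union (3 distinct): (3,0) (3,2) (4,3)

Answer: 3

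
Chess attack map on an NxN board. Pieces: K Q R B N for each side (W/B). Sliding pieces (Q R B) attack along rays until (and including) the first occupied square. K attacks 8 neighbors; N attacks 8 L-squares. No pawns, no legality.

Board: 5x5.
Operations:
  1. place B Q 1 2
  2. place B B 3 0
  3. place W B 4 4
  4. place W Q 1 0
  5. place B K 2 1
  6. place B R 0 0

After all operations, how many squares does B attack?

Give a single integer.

Op 1: place BQ@(1,2)
Op 2: place BB@(3,0)
Op 3: place WB@(4,4)
Op 4: place WQ@(1,0)
Op 5: place BK@(2,1)
Op 6: place BR@(0,0)
Per-piece attacks for B:
  BR@(0,0): attacks (0,1) (0,2) (0,3) (0,4) (1,0) [ray(1,0) blocked at (1,0)]
  BQ@(1,2): attacks (1,3) (1,4) (1,1) (1,0) (2,2) (3,2) (4,2) (0,2) (2,3) (3,4) (2,1) (0,3) (0,1) [ray(0,-1) blocked at (1,0); ray(1,-1) blocked at (2,1)]
  BK@(2,1): attacks (2,2) (2,0) (3,1) (1,1) (3,2) (3,0) (1,2) (1,0)
  BB@(3,0): attacks (4,1) (2,1) [ray(-1,1) blocked at (2,1)]
Union (19 distinct): (0,1) (0,2) (0,3) (0,4) (1,0) (1,1) (1,2) (1,3) (1,4) (2,0) (2,1) (2,2) (2,3) (3,0) (3,1) (3,2) (3,4) (4,1) (4,2)

Answer: 19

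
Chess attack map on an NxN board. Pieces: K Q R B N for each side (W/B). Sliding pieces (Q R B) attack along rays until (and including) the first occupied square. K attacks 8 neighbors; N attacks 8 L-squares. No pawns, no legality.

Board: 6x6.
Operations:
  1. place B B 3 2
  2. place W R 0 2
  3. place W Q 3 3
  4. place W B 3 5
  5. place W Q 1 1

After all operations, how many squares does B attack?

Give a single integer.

Op 1: place BB@(3,2)
Op 2: place WR@(0,2)
Op 3: place WQ@(3,3)
Op 4: place WB@(3,5)
Op 5: place WQ@(1,1)
Per-piece attacks for B:
  BB@(3,2): attacks (4,3) (5,4) (4,1) (5,0) (2,3) (1,4) (0,5) (2,1) (1,0)
Union (9 distinct): (0,5) (1,0) (1,4) (2,1) (2,3) (4,1) (4,3) (5,0) (5,4)

Answer: 9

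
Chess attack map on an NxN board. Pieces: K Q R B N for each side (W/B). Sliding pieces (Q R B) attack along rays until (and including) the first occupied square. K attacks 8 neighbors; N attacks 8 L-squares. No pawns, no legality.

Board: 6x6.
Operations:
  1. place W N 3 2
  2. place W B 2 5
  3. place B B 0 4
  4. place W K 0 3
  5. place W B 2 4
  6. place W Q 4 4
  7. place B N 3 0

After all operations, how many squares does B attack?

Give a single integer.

Answer: 8

Derivation:
Op 1: place WN@(3,2)
Op 2: place WB@(2,5)
Op 3: place BB@(0,4)
Op 4: place WK@(0,3)
Op 5: place WB@(2,4)
Op 6: place WQ@(4,4)
Op 7: place BN@(3,0)
Per-piece attacks for B:
  BB@(0,4): attacks (1,5) (1,3) (2,2) (3,1) (4,0)
  BN@(3,0): attacks (4,2) (5,1) (2,2) (1,1)
Union (8 distinct): (1,1) (1,3) (1,5) (2,2) (3,1) (4,0) (4,2) (5,1)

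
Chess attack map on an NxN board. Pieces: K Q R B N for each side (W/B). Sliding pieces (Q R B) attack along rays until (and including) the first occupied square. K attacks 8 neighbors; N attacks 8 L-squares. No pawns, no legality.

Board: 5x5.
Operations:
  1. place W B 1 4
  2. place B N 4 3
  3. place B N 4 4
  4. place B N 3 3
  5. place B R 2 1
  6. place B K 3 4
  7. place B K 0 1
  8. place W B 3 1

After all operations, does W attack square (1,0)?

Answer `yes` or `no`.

Answer: no

Derivation:
Op 1: place WB@(1,4)
Op 2: place BN@(4,3)
Op 3: place BN@(4,4)
Op 4: place BN@(3,3)
Op 5: place BR@(2,1)
Op 6: place BK@(3,4)
Op 7: place BK@(0,1)
Op 8: place WB@(3,1)
Per-piece attacks for W:
  WB@(1,4): attacks (2,3) (3,2) (4,1) (0,3)
  WB@(3,1): attacks (4,2) (4,0) (2,2) (1,3) (0,4) (2,0)
W attacks (1,0): no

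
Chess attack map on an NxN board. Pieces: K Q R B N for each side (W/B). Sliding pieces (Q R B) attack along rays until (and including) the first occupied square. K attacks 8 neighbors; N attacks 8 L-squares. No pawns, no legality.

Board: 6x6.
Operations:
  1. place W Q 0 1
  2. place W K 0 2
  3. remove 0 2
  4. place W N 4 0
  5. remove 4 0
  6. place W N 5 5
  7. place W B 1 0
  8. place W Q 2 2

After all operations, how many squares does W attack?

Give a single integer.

Answer: 29

Derivation:
Op 1: place WQ@(0,1)
Op 2: place WK@(0,2)
Op 3: remove (0,2)
Op 4: place WN@(4,0)
Op 5: remove (4,0)
Op 6: place WN@(5,5)
Op 7: place WB@(1,0)
Op 8: place WQ@(2,2)
Per-piece attacks for W:
  WQ@(0,1): attacks (0,2) (0,3) (0,4) (0,5) (0,0) (1,1) (2,1) (3,1) (4,1) (5,1) (1,2) (2,3) (3,4) (4,5) (1,0) [ray(1,-1) blocked at (1,0)]
  WB@(1,0): attacks (2,1) (3,2) (4,3) (5,4) (0,1) [ray(-1,1) blocked at (0,1)]
  WQ@(2,2): attacks (2,3) (2,4) (2,5) (2,1) (2,0) (3,2) (4,2) (5,2) (1,2) (0,2) (3,3) (4,4) (5,5) (3,1) (4,0) (1,3) (0,4) (1,1) (0,0) [ray(1,1) blocked at (5,5)]
  WN@(5,5): attacks (4,3) (3,4)
Union (29 distinct): (0,0) (0,1) (0,2) (0,3) (0,4) (0,5) (1,0) (1,1) (1,2) (1,3) (2,0) (2,1) (2,3) (2,4) (2,5) (3,1) (3,2) (3,3) (3,4) (4,0) (4,1) (4,2) (4,3) (4,4) (4,5) (5,1) (5,2) (5,4) (5,5)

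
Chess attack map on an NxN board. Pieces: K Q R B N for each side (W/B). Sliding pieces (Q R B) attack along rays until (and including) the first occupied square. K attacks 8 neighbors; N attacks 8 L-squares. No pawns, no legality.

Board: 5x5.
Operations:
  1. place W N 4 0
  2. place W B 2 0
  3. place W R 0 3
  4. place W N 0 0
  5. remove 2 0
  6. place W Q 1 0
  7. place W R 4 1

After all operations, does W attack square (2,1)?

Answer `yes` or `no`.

Op 1: place WN@(4,0)
Op 2: place WB@(2,0)
Op 3: place WR@(0,3)
Op 4: place WN@(0,0)
Op 5: remove (2,0)
Op 6: place WQ@(1,0)
Op 7: place WR@(4,1)
Per-piece attacks for W:
  WN@(0,0): attacks (1,2) (2,1)
  WR@(0,3): attacks (0,4) (0,2) (0,1) (0,0) (1,3) (2,3) (3,3) (4,3) [ray(0,-1) blocked at (0,0)]
  WQ@(1,0): attacks (1,1) (1,2) (1,3) (1,4) (2,0) (3,0) (4,0) (0,0) (2,1) (3,2) (4,3) (0,1) [ray(1,0) blocked at (4,0); ray(-1,0) blocked at (0,0)]
  WN@(4,0): attacks (3,2) (2,1)
  WR@(4,1): attacks (4,2) (4,3) (4,4) (4,0) (3,1) (2,1) (1,1) (0,1) [ray(0,-1) blocked at (4,0)]
W attacks (2,1): yes

Answer: yes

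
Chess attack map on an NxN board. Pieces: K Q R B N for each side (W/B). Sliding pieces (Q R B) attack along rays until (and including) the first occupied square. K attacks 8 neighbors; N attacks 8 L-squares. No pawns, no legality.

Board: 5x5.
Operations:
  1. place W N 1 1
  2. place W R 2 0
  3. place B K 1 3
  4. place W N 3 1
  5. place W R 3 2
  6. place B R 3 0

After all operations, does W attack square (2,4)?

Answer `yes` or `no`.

Op 1: place WN@(1,1)
Op 2: place WR@(2,0)
Op 3: place BK@(1,3)
Op 4: place WN@(3,1)
Op 5: place WR@(3,2)
Op 6: place BR@(3,0)
Per-piece attacks for W:
  WN@(1,1): attacks (2,3) (3,2) (0,3) (3,0)
  WR@(2,0): attacks (2,1) (2,2) (2,3) (2,4) (3,0) (1,0) (0,0) [ray(1,0) blocked at (3,0)]
  WN@(3,1): attacks (4,3) (2,3) (1,2) (1,0)
  WR@(3,2): attacks (3,3) (3,4) (3,1) (4,2) (2,2) (1,2) (0,2) [ray(0,-1) blocked at (3,1)]
W attacks (2,4): yes

Answer: yes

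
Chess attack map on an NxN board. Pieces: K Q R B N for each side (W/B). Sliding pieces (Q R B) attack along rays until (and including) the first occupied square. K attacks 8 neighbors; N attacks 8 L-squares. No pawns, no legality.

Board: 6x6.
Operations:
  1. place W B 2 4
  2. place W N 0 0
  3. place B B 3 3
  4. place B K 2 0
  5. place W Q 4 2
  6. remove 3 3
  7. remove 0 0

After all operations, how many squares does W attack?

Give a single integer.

Op 1: place WB@(2,4)
Op 2: place WN@(0,0)
Op 3: place BB@(3,3)
Op 4: place BK@(2,0)
Op 5: place WQ@(4,2)
Op 6: remove (3,3)
Op 7: remove (0,0)
Per-piece attacks for W:
  WB@(2,4): attacks (3,5) (3,3) (4,2) (1,5) (1,3) (0,2) [ray(1,-1) blocked at (4,2)]
  WQ@(4,2): attacks (4,3) (4,4) (4,5) (4,1) (4,0) (5,2) (3,2) (2,2) (1,2) (0,2) (5,3) (5,1) (3,3) (2,4) (3,1) (2,0) [ray(-1,1) blocked at (2,4); ray(-1,-1) blocked at (2,0)]
Union (20 distinct): (0,2) (1,2) (1,3) (1,5) (2,0) (2,2) (2,4) (3,1) (3,2) (3,3) (3,5) (4,0) (4,1) (4,2) (4,3) (4,4) (4,5) (5,1) (5,2) (5,3)

Answer: 20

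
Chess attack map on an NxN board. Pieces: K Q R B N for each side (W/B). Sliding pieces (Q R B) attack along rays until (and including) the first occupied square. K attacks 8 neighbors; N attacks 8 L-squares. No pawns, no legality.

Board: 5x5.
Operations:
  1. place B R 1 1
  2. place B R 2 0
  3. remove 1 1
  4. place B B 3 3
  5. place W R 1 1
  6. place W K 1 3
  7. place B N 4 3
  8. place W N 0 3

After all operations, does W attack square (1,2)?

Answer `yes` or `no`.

Answer: yes

Derivation:
Op 1: place BR@(1,1)
Op 2: place BR@(2,0)
Op 3: remove (1,1)
Op 4: place BB@(3,3)
Op 5: place WR@(1,1)
Op 6: place WK@(1,3)
Op 7: place BN@(4,3)
Op 8: place WN@(0,3)
Per-piece attacks for W:
  WN@(0,3): attacks (2,4) (1,1) (2,2)
  WR@(1,1): attacks (1,2) (1,3) (1,0) (2,1) (3,1) (4,1) (0,1) [ray(0,1) blocked at (1,3)]
  WK@(1,3): attacks (1,4) (1,2) (2,3) (0,3) (2,4) (2,2) (0,4) (0,2)
W attacks (1,2): yes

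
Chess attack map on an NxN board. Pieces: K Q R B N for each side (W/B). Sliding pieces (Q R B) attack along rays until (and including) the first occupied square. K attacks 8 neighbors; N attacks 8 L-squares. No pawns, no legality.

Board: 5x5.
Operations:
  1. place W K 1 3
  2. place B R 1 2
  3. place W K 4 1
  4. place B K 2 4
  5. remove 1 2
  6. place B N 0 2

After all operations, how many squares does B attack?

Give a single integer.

Answer: 7

Derivation:
Op 1: place WK@(1,3)
Op 2: place BR@(1,2)
Op 3: place WK@(4,1)
Op 4: place BK@(2,4)
Op 5: remove (1,2)
Op 6: place BN@(0,2)
Per-piece attacks for B:
  BN@(0,2): attacks (1,4) (2,3) (1,0) (2,1)
  BK@(2,4): attacks (2,3) (3,4) (1,4) (3,3) (1,3)
Union (7 distinct): (1,0) (1,3) (1,4) (2,1) (2,3) (3,3) (3,4)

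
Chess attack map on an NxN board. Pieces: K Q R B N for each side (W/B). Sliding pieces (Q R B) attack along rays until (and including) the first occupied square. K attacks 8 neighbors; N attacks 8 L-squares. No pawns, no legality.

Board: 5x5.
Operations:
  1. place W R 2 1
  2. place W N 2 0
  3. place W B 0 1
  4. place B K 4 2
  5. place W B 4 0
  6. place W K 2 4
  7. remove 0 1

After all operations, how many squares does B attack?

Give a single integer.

Op 1: place WR@(2,1)
Op 2: place WN@(2,0)
Op 3: place WB@(0,1)
Op 4: place BK@(4,2)
Op 5: place WB@(4,0)
Op 6: place WK@(2,4)
Op 7: remove (0,1)
Per-piece attacks for B:
  BK@(4,2): attacks (4,3) (4,1) (3,2) (3,3) (3,1)
Union (5 distinct): (3,1) (3,2) (3,3) (4,1) (4,3)

Answer: 5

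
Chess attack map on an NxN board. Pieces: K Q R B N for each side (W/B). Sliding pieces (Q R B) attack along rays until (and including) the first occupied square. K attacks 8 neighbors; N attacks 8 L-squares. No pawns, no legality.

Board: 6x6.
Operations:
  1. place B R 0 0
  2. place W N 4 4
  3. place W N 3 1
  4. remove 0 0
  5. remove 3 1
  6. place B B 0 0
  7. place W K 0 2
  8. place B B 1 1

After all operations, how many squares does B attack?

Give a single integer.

Answer: 7

Derivation:
Op 1: place BR@(0,0)
Op 2: place WN@(4,4)
Op 3: place WN@(3,1)
Op 4: remove (0,0)
Op 5: remove (3,1)
Op 6: place BB@(0,0)
Op 7: place WK@(0,2)
Op 8: place BB@(1,1)
Per-piece attacks for B:
  BB@(0,0): attacks (1,1) [ray(1,1) blocked at (1,1)]
  BB@(1,1): attacks (2,2) (3,3) (4,4) (2,0) (0,2) (0,0) [ray(1,1) blocked at (4,4); ray(-1,1) blocked at (0,2); ray(-1,-1) blocked at (0,0)]
Union (7 distinct): (0,0) (0,2) (1,1) (2,0) (2,2) (3,3) (4,4)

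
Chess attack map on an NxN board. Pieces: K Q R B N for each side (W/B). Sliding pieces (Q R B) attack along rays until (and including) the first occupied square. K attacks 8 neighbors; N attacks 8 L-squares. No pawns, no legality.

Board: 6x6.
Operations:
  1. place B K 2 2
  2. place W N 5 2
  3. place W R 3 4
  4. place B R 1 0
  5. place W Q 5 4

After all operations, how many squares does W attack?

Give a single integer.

Answer: 19

Derivation:
Op 1: place BK@(2,2)
Op 2: place WN@(5,2)
Op 3: place WR@(3,4)
Op 4: place BR@(1,0)
Op 5: place WQ@(5,4)
Per-piece attacks for W:
  WR@(3,4): attacks (3,5) (3,3) (3,2) (3,1) (3,0) (4,4) (5,4) (2,4) (1,4) (0,4) [ray(1,0) blocked at (5,4)]
  WN@(5,2): attacks (4,4) (3,3) (4,0) (3,1)
  WQ@(5,4): attacks (5,5) (5,3) (5,2) (4,4) (3,4) (4,5) (4,3) (3,2) (2,1) (1,0) [ray(0,-1) blocked at (5,2); ray(-1,0) blocked at (3,4); ray(-1,-1) blocked at (1,0)]
Union (19 distinct): (0,4) (1,0) (1,4) (2,1) (2,4) (3,0) (3,1) (3,2) (3,3) (3,4) (3,5) (4,0) (4,3) (4,4) (4,5) (5,2) (5,3) (5,4) (5,5)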